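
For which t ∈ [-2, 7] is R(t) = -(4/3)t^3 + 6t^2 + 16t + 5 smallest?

R'(t) = -4t^2 + 12t + 16, which vanishes at t = -1 and t = 4.
Candidates: R(-2) = 23/3, R(-1) = -11/3, R(4) = 239/3, R(7) = -139/3.
The minimum over the interval is -139/3, attained at t = 7.

7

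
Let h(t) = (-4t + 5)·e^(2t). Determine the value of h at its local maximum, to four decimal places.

8.9634

By the product rule, h'(t) = (-8t + 6)·e^(2t). Since e^(2t) > 0, the only critical point is t = 3/4.
h''(3/4) has the same sign as -8 < 0, so this is a local maximum.
h(3/4) = (2)·e^(3/2) ≈ 8.9634.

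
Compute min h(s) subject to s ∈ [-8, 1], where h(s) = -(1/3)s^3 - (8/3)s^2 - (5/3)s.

The derivative is -s^2 - (16/3)s - 5/3, which vanishes at s = -5 and s = -1/3.
Evaluating at the critical points and endpoints: h(-8) = 40/3,  h(-5) = -50/3,  h(-1/3) = 22/81,  h(1) = -14/3.
Hence the absolute minimum is -50/3 at s = -5.

-50/3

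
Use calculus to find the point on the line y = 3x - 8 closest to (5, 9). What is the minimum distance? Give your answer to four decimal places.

0.6325

Minimize D(x)^2 = (x - 5)^2 + (3x - 17)^2.
d/dx[D^2] = 2(x - 5) + 2·3·(3x - 17) = 0 ⇒ x = 28/5.
Then y = 44/5 and the distance is √(2/5) ≈ 0.6325.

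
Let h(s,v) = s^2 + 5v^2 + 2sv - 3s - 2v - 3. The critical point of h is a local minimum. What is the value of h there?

∂h/∂s = 2s + 2v - 3 = 0 and ∂h/∂v = 2s + 10v - 2 = 0, so (s, v) = (13/8, -1/8).
The Hessian has h_{ss} = 2, h_{vv} = 10, h_{sv} = 2, giving D = 16 > 0 with h_{ss} > 0, so the point is a local minimum.
h(13/8, -1/8) = -85/16.

-85/16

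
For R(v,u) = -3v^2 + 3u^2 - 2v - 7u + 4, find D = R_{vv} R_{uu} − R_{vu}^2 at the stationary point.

-36

∂R/∂v = -6v - 2 = 0 and ∂R/∂u = 6u - 7 = 0, so (v, u) = (-1/3, 7/6).
The Hessian has R_{vv} = -6, R_{uu} = 6, R_{vu} = 0, giving D = -36 < 0, so the point is a saddle point.
D = (-6)·(6) − (0)^2 = -36.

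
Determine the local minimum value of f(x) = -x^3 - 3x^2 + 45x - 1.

-176

f'(x) = -3x^2 - 6x + 45. Setting f'(x) = 0 gives x ∈ {-5, 3}.
f''(x) = -6x - 6. f''(-5) = 24 > 0 ⇒ local minimum; f''(3) = -24 < 0 ⇒ local maximum.
Thus f has its local minimum at x = -5, with value -176.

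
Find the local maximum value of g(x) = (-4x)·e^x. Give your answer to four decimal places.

1.4715

Differentiating with the product rule gives g'(x) = (-4x - 4)·e^x. Since e^x > 0, the only critical point is x = -1.
g''(-1) has the same sign as -4 < 0, so this is a local maximum.
g(-1) = (4)·e^(-1) ≈ 1.4715.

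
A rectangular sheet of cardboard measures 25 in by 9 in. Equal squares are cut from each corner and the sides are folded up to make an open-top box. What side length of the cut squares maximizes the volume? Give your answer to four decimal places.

2.0114

With cut size x, the volume is V(x) = x(25 − 2x)(9 − 2x) for 0 < x < 4.5.
V'(x) = 12x^2 − 136x + 225. Setting V'(x) = 0 gives x ≈ 2.0114 (the root in (0, 4.5)).
V''(x) = 24x − 136 is negative there, so this is the maximum; V ≈ 210.0057.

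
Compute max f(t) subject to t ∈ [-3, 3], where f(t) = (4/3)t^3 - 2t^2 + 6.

The derivative is 4t^2 - 4t, which vanishes at t = 0 and t = 1.
Evaluating at the critical points and endpoints: f(-3) = -48, f(0) = 6, f(1) = 16/3, f(3) = 24.
So the maximum is f(3) = 24.

24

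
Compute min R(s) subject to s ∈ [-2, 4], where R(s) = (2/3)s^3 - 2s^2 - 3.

Differentiating, R'(s) = 2s^2 - 4s; which vanishes at s = 0 and s = 2.
Compare values at every candidate in [-2, 4]: R(-2) = -49/3; R(0) = -3; R(2) = -17/3; R(4) = 23/3.
Hence the absolute minimum is -49/3 at s = -2.

-49/3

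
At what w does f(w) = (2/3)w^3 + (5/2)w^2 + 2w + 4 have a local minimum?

-1/2

f'(w) = 2w^2 + 5w + 2 = 0 at w = -2, -1/2.
f''(w) = 4w + 5. f''(-2) = -3 < 0 ⇒ local maximum; f''(-1/2) = 3 > 0 ⇒ local minimum.
The local minimum is f(-1/2) = 85/24.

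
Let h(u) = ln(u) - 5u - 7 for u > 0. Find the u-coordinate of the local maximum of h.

h'(u) = 1/u − 5 = 0 gives u = 1/5.
h''(u) = -1/u², which is negative for u > 0, so this is a local maximum.
h(1/5) = 1·ln(1/5) - 1 - 7 ≈ -9.6094.

1/5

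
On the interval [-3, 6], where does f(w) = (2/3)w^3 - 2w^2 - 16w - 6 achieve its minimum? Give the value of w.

The derivative is 2w^2 - 4w - 16, which vanishes at w = -2 and w = 4.
Compare values at every candidate in [-3, 6]: f(-3) = 6; f(-2) = 38/3; f(4) = -178/3; f(6) = -30.
So the minimum is f(4) = -178/3.

4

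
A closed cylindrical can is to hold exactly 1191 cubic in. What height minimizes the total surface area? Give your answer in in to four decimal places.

With radius r and height h, πr²h = 1191 so h = 1191/(πr²), and S(r) = 2πr² + 2πrh = 2πr² + 2·1191/r.
S'(r) = 4πr − 2·1191/r² = 0 ⇒ r³ = 1191/(2π), so r ≈ 5.7444 and h = 2r ≈ 11.4888.
S''(r) = 4π + 4·1191/r³ > 0, so this is the minimum; S ≈ 621.9981.

11.4888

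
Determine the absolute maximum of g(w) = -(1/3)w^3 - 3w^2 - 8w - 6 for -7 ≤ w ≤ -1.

52/3

The derivative is -w^2 - 6w - 8, which vanishes at w = -4 and w = -2.
Evaluating at the critical points and endpoints: g(-7) = 52/3, g(-4) = -2/3, g(-2) = 2/3, g(-1) = -2/3.
Hence the absolute maximum is 52/3 at w = -7.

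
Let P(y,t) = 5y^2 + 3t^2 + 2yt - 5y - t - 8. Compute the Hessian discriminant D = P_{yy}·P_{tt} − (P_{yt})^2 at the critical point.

∂P/∂y = 10y + 2t - 5 = 0 and ∂P/∂t = 2y + 6t - 1 = 0, so (y, t) = (1/2, 0).
The Hessian has P_{yy} = 10, P_{tt} = 6, P_{yt} = 2, giving D = 56 > 0 with P_{yy} > 0, so the point is a local minimum.
D = (10)·(6) − (2)^2 = 56.

56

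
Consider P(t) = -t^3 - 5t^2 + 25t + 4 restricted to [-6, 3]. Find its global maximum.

P'(t) = -3t^2 - 10t + 25, which vanishes at t = -5 and t = 5/3.
Compare values at every candidate in [-6, 3]: P(-6) = -110,  P(-5) = -121,  P(5/3) = 733/27,  P(3) = 7.
The maximum over the interval is 733/27, attained at t = 5/3.

733/27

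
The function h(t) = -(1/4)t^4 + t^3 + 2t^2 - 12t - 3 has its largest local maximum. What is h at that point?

h'(t) = -t^3 + 3t^2 + 4t - 12 = 0 at t = -2, 2, 3.
Second-derivative test with h''(t) = -3t^2 + 6t + 4: h''(-2) = -20 < 0 ⇒ local maximum; h''(2) = 4 > 0 ⇒ local minimum; h''(3) = -5 < 0 ⇒ local maximum.
Thus h has its largest local maximum at t = -2, with value 17.

17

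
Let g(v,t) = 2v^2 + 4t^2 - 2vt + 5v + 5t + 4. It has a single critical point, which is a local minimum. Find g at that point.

∂g/∂v = 4v - 2t + 5 = 0 and ∂g/∂t = -2v + 8t + 5 = 0, so (v, t) = (-25/14, -15/14).
The Hessian has g_{vv} = 4, g_{tt} = 8, g_{vt} = -2, giving D = 28 > 0 with g_{vv} > 0, so the point is a local minimum.
g(-25/14, -15/14) = -22/7.

-22/7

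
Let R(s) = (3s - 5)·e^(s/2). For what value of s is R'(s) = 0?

By the product rule, R'(s) = ((3/2)s + 1/2)·e^(s/2). Since e^(s/2) > 0, the only critical point is s = -1/3.
R''(-1/3) has the same sign as 3/2 > 0, so this is a local minimum.
R(-1/3) = (-6)·e^(-1/6) ≈ -5.0789.

-1/3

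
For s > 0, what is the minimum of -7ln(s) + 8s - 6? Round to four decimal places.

h'(s) = -7/s + 8 = 0 gives s = 7/8.
h''(s) = 7/s², which is positive for s > 0, so this is a local minimum.
h(7/8) = -7·ln(7/8) + 7 - 6 ≈ 1.9347.

1.9347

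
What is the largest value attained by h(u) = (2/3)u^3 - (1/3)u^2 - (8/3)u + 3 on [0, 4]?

89/3

The derivative is 2u^2 - (2/3)u - 8/3, whose only zero in [0, 4] is u = 4/3.
Evaluating at the critical points and endpoints: h(0) = 3, h(4/3) = 35/81, h(4) = 89/3.
Hence the absolute maximum is 89/3 at u = 4.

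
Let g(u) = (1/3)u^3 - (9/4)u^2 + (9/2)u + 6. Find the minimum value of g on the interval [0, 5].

6

Differentiating, g'(u) = u^2 - (9/2)u + 9/2; which vanishes at u = 3/2 and u = 3.
Candidates: g(0) = 6,  g(3/2) = 141/16,  g(3) = 33/4,  g(5) = 167/12.
The minimum over the interval is 6, attained at u = 0.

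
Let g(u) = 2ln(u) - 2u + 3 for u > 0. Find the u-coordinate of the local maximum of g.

1

g'(u) = 2/u − 2 = 0 gives u = 1.
g''(u) = -2/u², which is negative for u > 0, so this is a local maximum.
g(1) = 2·ln(1) - 2 + 3 ≈ 1.0000.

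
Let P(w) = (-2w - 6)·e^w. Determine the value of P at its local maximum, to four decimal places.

0.0366

Differentiating with the product rule gives P'(w) = (-2w - 8)·e^w. Since e^w > 0, the only critical point is w = -4.
P''(-4) has the same sign as -2 < 0, so this is a local maximum.
P(-4) = (2)·e^(-4) ≈ 0.0366.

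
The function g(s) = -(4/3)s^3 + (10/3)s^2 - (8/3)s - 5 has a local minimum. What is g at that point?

-461/81

g'(s) = -4s^2 + (20/3)s - 8/3 = 0 at s = 2/3, 1.
Second-derivative test with g''(s) = -8s + 20/3: g''(2/3) = 4/3 > 0 ⇒ local minimum; g''(1) = -4/3 < 0 ⇒ local maximum.
Thus g has its local minimum at s = 2/3, with value -461/81.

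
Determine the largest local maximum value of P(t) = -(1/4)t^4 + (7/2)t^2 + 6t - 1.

113/4

P'(t) = -t^3 + 7t + 6 = 0 at t = -2, -1, 3.
Since P''(t) = -3t^2 + 7, we get P''(-2) = -5 < 0 ⇒ local maximum; P''(-1) = 4 > 0 ⇒ local minimum; P''(3) = -20 < 0 ⇒ local maximum.
The largest local maximum is P(3) = 113/4.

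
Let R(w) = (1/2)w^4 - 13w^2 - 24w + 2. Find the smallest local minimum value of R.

R'(w) = 2w^3 - 26w - 24 = 0 at w = -3, -1, 4.
Since R''(w) = 6w^2 - 26, we get R''(-3) = 28 > 0 ⇒ local minimum; R''(-1) = -20 < 0 ⇒ local maximum; R''(4) = 70 > 0 ⇒ local minimum.
The smallest local minimum is R(4) = -174.

-174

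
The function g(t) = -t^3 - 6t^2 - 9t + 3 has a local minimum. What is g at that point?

3

g'(t) = -3t^2 - 12t - 9 = 0 at t = -3, -1.
Second-derivative test with g''(t) = -6t - 12: g''(-3) = 6 > 0 ⇒ local minimum; g''(-1) = -6 < 0 ⇒ local maximum.
Thus g has its local minimum at t = -3, with value 3.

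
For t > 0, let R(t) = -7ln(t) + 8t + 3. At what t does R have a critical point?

7/8

R'(t) = -7/t + 8 = 0 gives t = 7/8.
R''(t) = 7/t², which is positive for t > 0, so this is a local minimum.
R(7/8) = -7·ln(7/8) + 7 + 3 ≈ 10.9347.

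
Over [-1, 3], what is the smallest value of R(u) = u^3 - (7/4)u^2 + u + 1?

-11/4

R'(u) = 3u^2 - (7/2)u + 1, which vanishes at u = 1/2 and u = 2/3.
Evaluating at the critical points and endpoints: R(-1) = -11/4, R(1/2) = 19/16, R(2/3) = 32/27, R(3) = 61/4.
The minimum over the interval is -11/4, attained at u = -1.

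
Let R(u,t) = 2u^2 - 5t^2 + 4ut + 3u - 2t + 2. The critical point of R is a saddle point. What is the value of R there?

99/56

∂R/∂u = 4u + 4t + 3 = 0 and ∂R/∂t = 4u - 10t - 2 = 0, so (u, t) = (-11/28, -5/14).
The Hessian has R_{uu} = 4, R_{tt} = -10, R_{ut} = 4, giving D = -56 < 0, so the point is a saddle point.
R(-11/28, -5/14) = 99/56.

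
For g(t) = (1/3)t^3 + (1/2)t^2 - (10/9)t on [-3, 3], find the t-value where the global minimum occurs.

Differentiating, g'(t) = t^2 + t - 10/9; which vanishes at t = -5/3 and t = 2/3.
Candidates: g(-3) = -7/6; g(-5/3) = 275/162; g(2/3) = -34/81; g(3) = 61/6.
The minimum over the interval is -7/6, attained at t = -3.

-3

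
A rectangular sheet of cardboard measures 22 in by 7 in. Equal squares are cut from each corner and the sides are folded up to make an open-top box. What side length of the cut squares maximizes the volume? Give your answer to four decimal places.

1.5887

With cut size x, the volume is V(x) = x(22 − 2x)(7 − 2x) for 0 < x < 3.5.
V'(x) = 12x^2 − 116x + 154. Setting V'(x) = 0 gives x ≈ 1.5887 (the root in (0, 3.5)).
V''(x) = 24x − 116 is negative there, so this is the maximum; V ≈ 114.3090.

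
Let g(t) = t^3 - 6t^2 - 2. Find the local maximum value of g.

-2

g'(t) = 3t^2 - 12t = 0 at t = 0, 4.
g''(t) = 6t - 12. g''(0) = -12 < 0 ⇒ local maximum; g''(4) = 12 > 0 ⇒ local minimum.
The local maximum is g(0) = -2.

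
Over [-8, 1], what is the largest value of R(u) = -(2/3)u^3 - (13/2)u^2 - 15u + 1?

The derivative is -2u^2 - 13u - 15, which vanishes at u = -5 and u = -3/2.
Evaluating at the critical points and endpoints: R(-8) = 139/3; R(-5) = -19/6; R(-3/2) = 89/8; R(1) = -127/6.
The maximum over the interval is 139/3, attained at u = -8.

139/3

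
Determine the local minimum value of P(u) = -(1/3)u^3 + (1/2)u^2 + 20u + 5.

P'(u) = -u^2 + u + 20. Setting P'(u) = 0 gives u ∈ {-4, 5}.
Second-derivative test with P''(u) = -2u + 1: P''(-4) = 9 > 0 ⇒ local minimum; P''(5) = -9 < 0 ⇒ local maximum.
The local minimum is P(-4) = -137/3.

-137/3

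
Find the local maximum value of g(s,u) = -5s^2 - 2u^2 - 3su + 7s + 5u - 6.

∂g/∂s = -10s - 3u + 7 = 0 and ∂g/∂u = -3s - 4u + 5 = 0, so (s, u) = (13/31, 29/31).
The Hessian has g_{ss} = -10, g_{uu} = -4, g_{su} = -3, giving D = 31 > 0 with g_{ss} < 0, so the point is a local maximum.
g(13/31, 29/31) = -68/31.

-68/31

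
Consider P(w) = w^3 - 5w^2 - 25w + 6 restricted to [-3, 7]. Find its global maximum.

The derivative is 3w^2 - 10w - 25, which vanishes at w = -5/3 and w = 5.
Evaluating at the critical points and endpoints: P(-3) = 9,  P(-5/3) = 787/27,  P(5) = -119,  P(7) = -71.
Hence the absolute maximum is 787/27 at w = -5/3.

787/27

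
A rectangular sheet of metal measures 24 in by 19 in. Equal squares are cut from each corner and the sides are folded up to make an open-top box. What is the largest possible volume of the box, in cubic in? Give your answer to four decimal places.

714.0057

With cut size x, the volume is V(x) = x(24 − 2x)(19 − 2x) for 0 < x < 9.5.
V'(x) = 12x^2 − 172x + 456. Setting V'(x) = 0 gives x ≈ 3.5114 (the root in (0, 9.5)).
V''(x) = 24x − 172 is negative there, so this is the maximum; V ≈ 714.0057.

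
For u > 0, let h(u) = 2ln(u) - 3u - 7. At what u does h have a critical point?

h'(u) = 2/u − 3 = 0 gives u = 2/3.
h''(u) = -2/u², which is negative for u > 0, so this is a local maximum.
h(2/3) = 2·ln(2/3) - 2 - 7 ≈ -9.8109.

2/3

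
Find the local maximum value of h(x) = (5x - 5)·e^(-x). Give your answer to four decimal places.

By the product rule, h'(x) = (-5x + 10)·e^(-x). Since e^(-x) > 0, the only critical point is x = 2.
h''(2) has the same sign as -5 < 0, so this is a local maximum.
h(2) = (5)·e^(-2) ≈ 0.6767.

0.6767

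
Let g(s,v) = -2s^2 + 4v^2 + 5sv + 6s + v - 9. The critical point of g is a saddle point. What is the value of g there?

∂g/∂s = -4s + 5v + 6 = 0 and ∂g/∂v = 5s + 8v + 1 = 0, so (s, v) = (43/57, -34/57).
The Hessian has g_{ss} = -4, g_{vv} = 8, g_{sv} = 5, giving D = -57 < 0, so the point is a saddle point.
g(43/57, -34/57) = -401/57.

-401/57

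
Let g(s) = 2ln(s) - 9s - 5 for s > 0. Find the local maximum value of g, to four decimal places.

g'(s) = 2/s − 9 = 0 gives s = 2/9.
g''(s) = -2/s², which is negative for s > 0, so this is a local maximum.
g(2/9) = 2·ln(2/9) - 2 - 5 ≈ -10.0082.

-10.0082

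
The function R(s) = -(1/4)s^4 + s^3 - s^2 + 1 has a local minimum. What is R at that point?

3/4

R'(s) = -s^3 + 3s^2 - 2s. Setting R'(s) = 0 gives s ∈ {0, 1, 2}.
R''(s) = -3s^2 + 6s - 2. R''(0) = -2 < 0 ⇒ local maximum; R''(1) = 1 > 0 ⇒ local minimum; R''(2) = -2 < 0 ⇒ local maximum.
So the local minimum value is R(1) = 3/4.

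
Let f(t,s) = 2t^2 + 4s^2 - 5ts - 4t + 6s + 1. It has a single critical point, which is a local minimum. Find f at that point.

∂f/∂t = 4t - 5s - 4 = 0 and ∂f/∂s = -5t + 8s + 6 = 0, so (t, s) = (2/7, -4/7).
The Hessian has f_{tt} = 4, f_{ss} = 8, f_{ts} = -5, giving D = 7 > 0 with f_{tt} > 0, so the point is a local minimum.
f(2/7, -4/7) = -9/7.

-9/7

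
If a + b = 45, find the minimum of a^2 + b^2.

With a + b = 45, a^2 + b^2 = a^2 + (45 − a)^2.
The derivative 2a − 2(45 − a) = 4a − 90 vanishes at a = 45/2; second derivative 4 > 0, a minimum.
The minimum is 2·(45/2)^2 = 2025/2.

2025/2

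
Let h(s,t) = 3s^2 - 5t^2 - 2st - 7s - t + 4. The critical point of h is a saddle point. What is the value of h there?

∂h/∂s = 6s - 2t - 7 = 0 and ∂h/∂t = -2s - 10t - 1 = 0, so (s, t) = (17/16, -5/16).
The Hessian has h_{ss} = 6, h_{tt} = -10, h_{st} = -2, giving D = -64 < 0, so the point is a saddle point.
h(17/16, -5/16) = 7/16.

7/16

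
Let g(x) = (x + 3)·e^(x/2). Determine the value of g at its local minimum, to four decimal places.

g'(x) = 1·e^(x/2) + (x + 3)·(1/2)·e^(x/2) = ((1/2)x + 5/2)·e^(x/2). Since e^(x/2) > 0, the only critical point is x = -5.
g''(-5) has the same sign as 1/2 > 0, so this is a local minimum.
g(-5) = (-2)·e^(-5/2) ≈ -0.1642.

-0.1642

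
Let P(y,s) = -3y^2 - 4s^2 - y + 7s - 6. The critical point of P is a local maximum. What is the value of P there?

-137/48

∂P/∂y = -6y - 1 = 0 and ∂P/∂s = -8s + 7 = 0, so (y, s) = (-1/6, 7/8).
The Hessian has P_{yy} = -6, P_{ss} = -8, P_{ys} = 0, giving D = 48 > 0 with P_{yy} < 0, so the point is a local maximum.
P(-1/6, 7/8) = -137/48.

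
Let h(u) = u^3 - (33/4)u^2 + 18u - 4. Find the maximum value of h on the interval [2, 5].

The derivative is 3u^2 - (33/2)u + 18, whose only zero in [2, 5] is u = 4.
Compare values at every candidate in [2, 5]: h(2) = 7, h(4) = 0, h(5) = 19/4.
So the maximum is h(2) = 7.

7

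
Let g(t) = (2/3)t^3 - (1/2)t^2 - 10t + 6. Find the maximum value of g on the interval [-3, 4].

56/3

Differentiating, g'(t) = 2t^2 - t - 10; which vanishes at t = -2 and t = 5/2.
Evaluating at the critical points and endpoints: g(-3) = 27/2, g(-2) = 56/3, g(5/2) = -281/24, g(4) = 2/3.
The maximum over the interval is 56/3, attained at t = -2.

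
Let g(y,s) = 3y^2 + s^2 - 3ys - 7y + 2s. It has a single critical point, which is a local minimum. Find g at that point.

∂g/∂y = 6y - 3s - 7 = 0 and ∂g/∂s = -3y + 2s + 2 = 0, so (y, s) = (8/3, 3).
The Hessian has g_{yy} = 6, g_{ss} = 2, g_{ys} = -3, giving D = 3 > 0 with g_{yy} > 0, so the point is a local minimum.
g(8/3, 3) = -19/3.

-19/3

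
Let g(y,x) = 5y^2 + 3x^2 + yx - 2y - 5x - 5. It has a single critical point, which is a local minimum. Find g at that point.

∂g/∂y = 10y + x - 2 = 0 and ∂g/∂x = y + 6x - 5 = 0, so (y, x) = (7/59, 48/59).
The Hessian has g_{yy} = 10, g_{xx} = 6, g_{yx} = 1, giving D = 59 > 0 with g_{yy} > 0, so the point is a local minimum.
g(7/59, 48/59) = -422/59.

-422/59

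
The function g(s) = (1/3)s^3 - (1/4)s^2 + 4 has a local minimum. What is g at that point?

191/48

Critical points: g'(s) = s^2 - (1/2)s vanishes at s = 0, 1/2.
Second-derivative test with g''(s) = 2s - 1/2: g''(0) = -1/2 < 0 ⇒ local maximum; g''(1/2) = 1/2 > 0 ⇒ local minimum.
Thus g has its local minimum at s = 1/2, with value 191/48.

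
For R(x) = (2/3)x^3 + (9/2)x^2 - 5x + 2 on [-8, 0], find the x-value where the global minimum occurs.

-8

Differentiating, R'(x) = 2x^2 + 9x - 5; whose only zero in [-8, 0] is x = -5.
Candidates: R(-8) = -34/3,  R(-5) = 337/6,  R(0) = 2.
So the minimum is R(-8) = -34/3.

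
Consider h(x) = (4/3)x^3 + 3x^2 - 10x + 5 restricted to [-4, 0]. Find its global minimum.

5

Differentiating, h'(x) = 4x^2 + 6x - 10; whose only zero in [-4, 0] is x = -5/2.
Candidates: h(-4) = 23/3; h(-5/2) = 335/12; h(0) = 5.
The minimum over the interval is 5, attained at x = 0.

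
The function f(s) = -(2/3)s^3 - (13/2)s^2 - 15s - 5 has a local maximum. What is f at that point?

Critical points: f'(s) = -2s^2 - 13s - 15 vanishes at s = -5, -3/2.
Second-derivative test with f''(s) = -4s - 13: f''(-5) = 7 > 0 ⇒ local minimum; f''(-3/2) = -7 < 0 ⇒ local maximum.
Thus f has its local maximum at s = -3/2, with value 41/8.

41/8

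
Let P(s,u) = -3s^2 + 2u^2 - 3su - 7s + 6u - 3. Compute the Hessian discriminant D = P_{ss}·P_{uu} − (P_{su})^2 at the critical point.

∂P/∂s = -6s - 3u - 7 = 0 and ∂P/∂u = -3s + 4u + 6 = 0, so (s, u) = (-10/33, -19/11).
The Hessian has P_{ss} = -6, P_{uu} = 4, P_{su} = -3, giving D = -33 < 0, so the point is a saddle point.
D = (-6)·(4) − (-3)^2 = -33.

-33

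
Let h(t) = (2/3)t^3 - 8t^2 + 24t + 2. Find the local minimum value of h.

2

Critical points: h'(t) = 2t^2 - 16t + 24 vanishes at t = 2, 6.
Second-derivative test with h''(t) = 4t - 16: h''(2) = -8 < 0 ⇒ local maximum; h''(6) = 8 > 0 ⇒ local minimum.
So the local minimum value is h(6) = 2.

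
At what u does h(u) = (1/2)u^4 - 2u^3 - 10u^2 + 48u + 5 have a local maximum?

h'(u) = 2u^3 - 6u^2 - 20u + 48 = 0 at u = -3, 2, 4.
h''(u) = 6u^2 - 12u - 20. h''(-3) = 70 > 0 ⇒ local minimum; h''(2) = -20 < 0 ⇒ local maximum; h''(4) = 28 > 0 ⇒ local minimum.
The local maximum is h(2) = 53.

2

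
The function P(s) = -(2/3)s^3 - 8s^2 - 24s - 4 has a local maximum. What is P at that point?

52/3

Critical points: P'(s) = -2s^2 - 16s - 24 vanishes at s = -6, -2.
Since P''(s) = -4s - 16, we get P''(-6) = 8 > 0 ⇒ local minimum; P''(-2) = -8 < 0 ⇒ local maximum.
The local maximum is P(-2) = 52/3.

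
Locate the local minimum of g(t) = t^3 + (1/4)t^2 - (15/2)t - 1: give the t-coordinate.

3/2

Critical points: g'(t) = 3t^2 + (1/2)t - 15/2 vanishes at t = -5/3, 3/2.
g''(t) = 6t + 1/2. g''(-5/3) = -19/2 < 0 ⇒ local maximum; g''(3/2) = 19/2 > 0 ⇒ local minimum.
The local minimum is g(3/2) = -133/16.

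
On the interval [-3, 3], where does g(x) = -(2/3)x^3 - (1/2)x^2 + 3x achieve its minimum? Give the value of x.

Differentiating, g'(x) = -2x^2 - x + 3; which vanishes at x = -3/2 and x = 1.
Candidates: g(-3) = 9/2, g(-3/2) = -27/8, g(1) = 11/6, g(3) = -27/2.
So the minimum is g(3) = -27/2.

3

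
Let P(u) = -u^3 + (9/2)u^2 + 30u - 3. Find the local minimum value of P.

-37

P'(u) = -3u^2 + 9u + 30. Setting P'(u) = 0 gives u ∈ {-2, 5}.
Second-derivative test with P''(u) = -6u + 9: P''(-2) = 21 > 0 ⇒ local minimum; P''(5) = -21 < 0 ⇒ local maximum.
The local minimum is P(-2) = -37.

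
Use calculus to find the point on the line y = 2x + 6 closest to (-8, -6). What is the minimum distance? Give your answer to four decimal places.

1.7889

Minimize D(x)^2 = (x + 8)^2 + (2x + 12)^2.
d/dx[D^2] = 2(x + 8) + 2·2·(2x + 12) = 0 ⇒ x = -32/5.
Then y = -34/5 and the distance is √(16/5) ≈ 1.7889.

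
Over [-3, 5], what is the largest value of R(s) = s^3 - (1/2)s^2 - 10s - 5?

115/2

The derivative is 3s^2 - s - 10, which vanishes at s = -5/3 and s = 2.
Compare values at every candidate in [-3, 5]: R(-3) = -13/2,  R(-5/3) = 305/54,  R(2) = -19,  R(5) = 115/2.
The maximum over the interval is 115/2, attained at s = 5.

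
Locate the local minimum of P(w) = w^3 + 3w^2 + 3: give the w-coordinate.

Critical points: P'(w) = 3w^2 + 6w vanishes at w = -2, 0.
Since P''(w) = 6w + 6, we get P''(-2) = -6 < 0 ⇒ local maximum; P''(0) = 6 > 0 ⇒ local minimum.
So the local minimum value is P(0) = 3.

0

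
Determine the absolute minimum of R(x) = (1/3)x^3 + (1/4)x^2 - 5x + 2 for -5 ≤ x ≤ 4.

R'(x) = x^2 + (1/2)x - 5, which vanishes at x = -5/2 and x = 2.
Evaluating at the critical points and endpoints: R(-5) = -101/12, R(-5/2) = 521/48, R(2) = -13/3, R(4) = 22/3.
So the minimum is R(-5) = -101/12.

-101/12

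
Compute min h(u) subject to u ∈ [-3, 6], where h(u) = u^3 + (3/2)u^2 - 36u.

The derivative is 3u^2 + 3u - 36, whose only zero in [-3, 6] is u = 3.
Candidates: h(-3) = 189/2, h(3) = -135/2, h(6) = 54.
Hence the absolute minimum is -135/2 at u = 3.

-135/2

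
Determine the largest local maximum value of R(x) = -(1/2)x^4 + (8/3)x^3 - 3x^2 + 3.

R'(x) = -2x^3 + 8x^2 - 6x. Setting R'(x) = 0 gives x ∈ {0, 1, 3}.
Since R''(x) = -6x^2 + 16x - 6, we get R''(0) = -6 < 0 ⇒ local maximum; R''(1) = 4 > 0 ⇒ local minimum; R''(3) = -12 < 0 ⇒ local maximum.
So the largest local maximum value is R(3) = 15/2.

15/2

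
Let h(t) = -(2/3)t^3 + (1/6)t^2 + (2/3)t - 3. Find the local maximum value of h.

-217/81

Critical points: h'(t) = -2t^2 + (1/3)t + 2/3 vanishes at t = -1/2, 2/3.
h''(t) = -4t + 1/3. h''(-1/2) = 7/3 > 0 ⇒ local minimum; h''(2/3) = -7/3 < 0 ⇒ local maximum.
So the local maximum value is h(2/3) = -217/81.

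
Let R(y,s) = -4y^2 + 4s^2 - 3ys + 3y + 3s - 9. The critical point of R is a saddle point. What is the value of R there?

∂R/∂y = -8y - 3s + 3 = 0 and ∂R/∂s = -3y + 8s + 3 = 0, so (y, s) = (33/73, -15/73).
The Hessian has R_{yy} = -8, R_{ss} = 8, R_{ys} = -3, giving D = -73 < 0, so the point is a saddle point.
R(33/73, -15/73) = -630/73.

-630/73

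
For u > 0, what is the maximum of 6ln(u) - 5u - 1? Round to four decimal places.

f'(u) = 6/u − 5 = 0 gives u = 6/5.
f''(u) = -6/u², which is negative for u > 0, so this is a local maximum.
f(6/5) = 6·ln(6/5) - 6 - 1 ≈ -5.9061.

-5.9061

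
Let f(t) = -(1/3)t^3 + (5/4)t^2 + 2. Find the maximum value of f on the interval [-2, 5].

29/3

Differentiating, f'(t) = -t^2 + (5/2)t; which vanishes at t = 0 and t = 5/2.
Compare values at every candidate in [-2, 5]: f(-2) = 29/3, f(0) = 2, f(5/2) = 221/48, f(5) = -101/12.
The maximum over the interval is 29/3, attained at t = -2.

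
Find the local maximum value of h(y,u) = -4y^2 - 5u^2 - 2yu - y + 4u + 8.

685/76

∂h/∂y = -8y - 2u - 1 = 0 and ∂h/∂u = -2y - 10u + 4 = 0, so (y, u) = (-9/38, 17/38).
The Hessian has h_{yy} = -8, h_{uu} = -10, h_{yu} = -2, giving D = 76 > 0 with h_{yy} < 0, so the point is a local maximum.
h(-9/38, 17/38) = 685/76.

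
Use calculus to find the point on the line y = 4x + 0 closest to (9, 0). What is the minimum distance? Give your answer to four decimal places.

8.7313

Minimize D(x)^2 = (x - 9)^2 + (4x)^2.
d/dx[D^2] = 2(x - 9) + 2·4·(4x) = 0 ⇒ x = 9/17.
Then y = 36/17 and the distance is √(1296/17) ≈ 8.7313.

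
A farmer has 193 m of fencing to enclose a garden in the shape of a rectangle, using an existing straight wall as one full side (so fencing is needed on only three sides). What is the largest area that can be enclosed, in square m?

Let the sides perpendicular to the wall have length x and the parallel side y, so 2x + y = 193 and the area is A = xy = x(193 − 2x).
A'(x) = 193 − 4x = 0 gives x = 193/4, and A''(x) = −4 < 0 confirms a maximum.
Then y = 193 − 2·193/4 = 193/2 and A = 37249/8.

37249/8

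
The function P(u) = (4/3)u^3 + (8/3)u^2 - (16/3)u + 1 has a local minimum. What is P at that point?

P'(u) = 4u^2 + (16/3)u - 16/3 = 0 at u = -2, 2/3.
P''(u) = 8u + 16/3. P''(-2) = -32/3 < 0 ⇒ local maximum; P''(2/3) = 32/3 > 0 ⇒ local minimum.
Thus P has its local minimum at u = 2/3, with value -79/81.

-79/81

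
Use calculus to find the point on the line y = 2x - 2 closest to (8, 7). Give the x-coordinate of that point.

Minimize D(x)^2 = (x - 8)^2 + (2x - 9)^2.
d/dx[D^2] = 2(x - 8) + 2·2·(2x - 9) = 0 ⇒ x = 26/5.
Then y = 42/5 and the distance is √(49/5) ≈ 3.1305.

26/5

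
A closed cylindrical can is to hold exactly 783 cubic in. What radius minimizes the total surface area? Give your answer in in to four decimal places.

4.9949

With radius r and height h, πr²h = 783 so h = 783/(πr²), and S(r) = 2πr² + 2πrh = 2πr² + 2·783/r.
S'(r) = 4πr − 2·783/r² = 0 ⇒ r³ = 783/(2π), so r ≈ 4.9949 and h = 2r ≈ 9.9898.
S''(r) = 4π + 4·783/r³ > 0, so this is the minimum; S ≈ 470.2791.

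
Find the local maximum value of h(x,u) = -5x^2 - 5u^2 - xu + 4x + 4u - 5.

∂h/∂x = -10x - u + 4 = 0 and ∂h/∂u = -x - 10u + 4 = 0, so (x, u) = (4/11, 4/11).
The Hessian has h_{xx} = -10, h_{uu} = -10, h_{xu} = -1, giving D = 99 > 0 with h_{xx} < 0, so the point is a local maximum.
h(4/11, 4/11) = -39/11.

-39/11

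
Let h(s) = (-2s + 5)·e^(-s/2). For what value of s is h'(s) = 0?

Differentiating with the product rule gives h'(s) = (s - 9/2)·e^(-s/2). Since e^(-s/2) > 0, the only critical point is s = 9/2.
h''(9/2) has the same sign as 1 > 0, so this is a local minimum.
h(9/2) = (-4)·e^(-9/4) ≈ -0.4216.

9/2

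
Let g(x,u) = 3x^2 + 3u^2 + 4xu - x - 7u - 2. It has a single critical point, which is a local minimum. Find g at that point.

-81/10

∂g/∂x = 6x + 4u - 1 = 0 and ∂g/∂u = 4x + 6u - 7 = 0, so (x, u) = (-11/10, 19/10).
The Hessian has g_{xx} = 6, g_{uu} = 6, g_{xu} = 4, giving D = 20 > 0 with g_{xx} > 0, so the point is a local minimum.
g(-11/10, 19/10) = -81/10.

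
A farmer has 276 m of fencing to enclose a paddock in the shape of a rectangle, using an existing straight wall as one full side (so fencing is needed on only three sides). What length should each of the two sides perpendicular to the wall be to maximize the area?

69

Let the sides perpendicular to the wall have length x and the parallel side y, so 2x + y = 276 and the area is A = xy = x(276 − 2x).
A'(x) = 276 − 4x = 0 gives x = 69, and A''(x) = −4 < 0 confirms a maximum.
Then y = 276 − 2·69 = 138 and A = 9522.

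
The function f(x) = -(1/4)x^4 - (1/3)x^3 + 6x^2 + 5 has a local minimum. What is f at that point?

f'(x) = -x^3 - x^2 + 12x. Setting f'(x) = 0 gives x ∈ {-4, 0, 3}.
f''(x) = -3x^2 - 2x + 12. f''(-4) = -28 < 0 ⇒ local maximum; f''(0) = 12 > 0 ⇒ local minimum; f''(3) = -21 < 0 ⇒ local maximum.
Thus f has its local minimum at x = 0, with value 5.

5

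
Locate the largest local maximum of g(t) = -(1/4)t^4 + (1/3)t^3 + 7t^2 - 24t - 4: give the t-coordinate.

-4

Critical points: g'(t) = -t^3 + t^2 + 14t - 24 vanishes at t = -4, 2, 3.
Second-derivative test with g''(t) = -3t^2 + 2t + 14: g''(-4) = -42 < 0 ⇒ local maximum; g''(2) = 6 > 0 ⇒ local minimum; g''(3) = -7 < 0 ⇒ local maximum.
The largest local maximum is g(-4) = 356/3.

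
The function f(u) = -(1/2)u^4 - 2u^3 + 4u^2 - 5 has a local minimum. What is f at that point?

-5

f'(u) = -2u^3 - 6u^2 + 8u. Setting f'(u) = 0 gives u ∈ {-4, 0, 1}.
Since f''(u) = -6u^2 - 12u + 8, we get f''(-4) = -40 < 0 ⇒ local maximum; f''(0) = 8 > 0 ⇒ local minimum; f''(1) = -10 < 0 ⇒ local maximum.
So the local minimum value is f(0) = -5.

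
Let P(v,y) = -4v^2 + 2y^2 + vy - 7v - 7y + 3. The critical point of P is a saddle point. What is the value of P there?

∂P/∂v = -8v + y - 7 = 0 and ∂P/∂y = v + 4y - 7 = 0, so (v, y) = (-7/11, 21/11).
The Hessian has P_{vv} = -8, P_{yy} = 4, P_{vy} = 1, giving D = -33 < 0, so the point is a saddle point.
P(-7/11, 21/11) = -16/11.

-16/11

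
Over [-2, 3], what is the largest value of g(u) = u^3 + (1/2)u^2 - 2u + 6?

g'(u) = 3u^2 + u - 2, which vanishes at u = -1 and u = 2/3.
Compare values at every candidate in [-2, 3]: g(-2) = 4,  g(-1) = 15/2,  g(2/3) = 140/27,  g(3) = 63/2.
So the maximum is g(3) = 63/2.

63/2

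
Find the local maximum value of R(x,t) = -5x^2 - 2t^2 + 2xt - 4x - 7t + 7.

65/4

∂R/∂x = -10x + 2t - 4 = 0 and ∂R/∂t = 2x - 4t - 7 = 0, so (x, t) = (-5/6, -13/6).
The Hessian has R_{xx} = -10, R_{tt} = -4, R_{xt} = 2, giving D = 36 > 0 with R_{xx} < 0, so the point is a local maximum.
R(-5/6, -13/6) = 65/4.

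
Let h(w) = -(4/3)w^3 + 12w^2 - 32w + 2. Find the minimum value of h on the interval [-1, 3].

Differentiating, h'(w) = -4w^2 + 24w - 32; whose only zero in [-1, 3] is w = 2.
Evaluating at the critical points and endpoints: h(-1) = 142/3,  h(2) = -74/3,  h(3) = -22.
The minimum over the interval is -74/3, attained at w = 2.

-74/3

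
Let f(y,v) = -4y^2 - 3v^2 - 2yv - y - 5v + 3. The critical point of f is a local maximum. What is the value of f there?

225/44

∂f/∂y = -8y - 2v - 1 = 0 and ∂f/∂v = -2y - 6v - 5 = 0, so (y, v) = (1/11, -19/22).
The Hessian has f_{yy} = -8, f_{vv} = -6, f_{yv} = -2, giving D = 44 > 0 with f_{yy} < 0, so the point is a local maximum.
f(1/11, -19/22) = 225/44.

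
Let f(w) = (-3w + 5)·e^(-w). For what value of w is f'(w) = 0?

8/3

By the product rule, f'(w) = (3w - 8)·e^(-w). Since e^(-w) > 0, the only critical point is w = 8/3.
f''(8/3) has the same sign as 3 > 0, so this is a local minimum.
f(8/3) = (-3)·e^(-8/3) ≈ -0.2085.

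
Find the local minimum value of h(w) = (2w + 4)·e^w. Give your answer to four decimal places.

h'(w) = 2·e^w + (2w + 4)·1·e^w = (2w + 6)·e^w. Since e^w > 0, the only critical point is w = -3.
h''(-3) has the same sign as 2 > 0, so this is a local minimum.
h(-3) = (-2)·e^(-3) ≈ -0.0996.

-0.0996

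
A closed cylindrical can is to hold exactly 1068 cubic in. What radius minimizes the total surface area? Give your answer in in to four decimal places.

With radius r and height h, πr²h = 1068 so h = 1068/(πr²), and S(r) = 2πr² + 2πrh = 2πr² + 2·1068/r.
S'(r) = 4πr − 2·1068/r² = 0 ⇒ r³ = 1068/(2π), so r ≈ 5.5394 and h = 2r ≈ 11.0788.
S''(r) = 4π + 4·1068/r³ > 0, so this is the minimum; S ≈ 578.4006.

5.5394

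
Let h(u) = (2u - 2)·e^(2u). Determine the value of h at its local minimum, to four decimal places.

By the product rule, h'(u) = (4u - 2)·e^(2u). Since e^(2u) > 0, the only critical point is u = 1/2.
h''(1/2) has the same sign as 4 > 0, so this is a local minimum.
h(1/2) = (-1)·e^(1) ≈ -2.7183.

-2.7183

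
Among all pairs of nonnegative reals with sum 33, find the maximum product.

With x + y = 33, the product is P(x) = x(33 − x).
P'(x) = 33 − 2x = 0 gives x = 33/2; P'' = −2 < 0, so this is the maximum.
P = 33/2·33/2 = 1089/4.

1089/4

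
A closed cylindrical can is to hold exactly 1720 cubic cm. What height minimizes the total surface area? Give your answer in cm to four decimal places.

12.9861

With radius r and height h, πr²h = 1720 so h = 1720/(πr²), and S(r) = 2πr² + 2πrh = 2πr² + 2·1720/r.
S'(r) = 4πr − 2·1720/r² = 0 ⇒ r³ = 1720/(2π), so r ≈ 6.4931 and h = 2r ≈ 12.9861.
S''(r) = 4π + 4·1720/r³ > 0, so this is the minimum; S ≈ 794.6944.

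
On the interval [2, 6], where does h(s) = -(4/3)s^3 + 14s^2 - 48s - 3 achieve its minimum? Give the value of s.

The derivative is -4s^2 + 28s - 48, which vanishes at s = 3 and s = 4.
Candidates: h(2) = -161/3, h(3) = -57, h(4) = -169/3, h(6) = -75.
Hence the absolute minimum is -75 at s = 6.

6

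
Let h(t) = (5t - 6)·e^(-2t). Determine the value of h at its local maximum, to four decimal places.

Differentiating with the product rule gives h'(t) = (-10t + 17)·e^(-2t). Since e^(-2t) > 0, the only critical point is t = 17/10.
h''(17/10) has the same sign as -10 < 0, so this is a local maximum.
h(17/10) = (5/2)·e^(-17/5) ≈ 0.0834.

0.0834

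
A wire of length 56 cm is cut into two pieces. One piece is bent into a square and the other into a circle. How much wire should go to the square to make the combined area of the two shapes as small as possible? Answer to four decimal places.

Let x be the length used for the square. Square side x/4; circle radius (56−x)/(2π).
A(x) = (x/4)² + π·((56−x)/(2π))² = x²/16 + (56−x)²/(4π) for 0 ≤ x ≤ 56. A'(x) = x/8 − (56−x)/(2π) = 0 gives x = 4·56/(π+4) ≈ 31.3656.
A'' = 1/8 + 1/(2π) > 0, so this gives the minimum combined area; x ≈ 31.3656 cm to the square.

31.3656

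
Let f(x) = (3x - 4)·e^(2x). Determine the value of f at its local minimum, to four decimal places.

-7.9417

f'(x) = 3·e^(2x) + (3x - 4)·2·e^(2x) = (6x - 5)·e^(2x). Since e^(2x) > 0, the only critical point is x = 5/6.
f''(5/6) has the same sign as 6 > 0, so this is a local minimum.
f(5/6) = (-3/2)·e^(5/3) ≈ -7.9417.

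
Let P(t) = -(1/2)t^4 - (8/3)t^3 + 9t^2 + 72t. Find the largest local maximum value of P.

Critical points: P'(t) = -2t^3 - 8t^2 + 18t + 72 vanishes at t = -4, -3, 3.
Since P''(t) = -6t^2 - 16t + 18, we get P''(-4) = -14 < 0 ⇒ local maximum; P''(-3) = 12 > 0 ⇒ local minimum; P''(3) = -84 < 0 ⇒ local maximum.
Thus P has its largest local maximum at t = 3, with value 369/2.

369/2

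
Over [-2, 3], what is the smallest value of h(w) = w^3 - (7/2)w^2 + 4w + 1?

Differentiating, h'(w) = 3w^2 - 7w + 4; which vanishes at w = 1 and w = 4/3.
Candidates: h(-2) = -29,  h(1) = 5/2,  h(4/3) = 67/27,  h(3) = 17/2.
The minimum over the interval is -29, attained at w = -2.

-29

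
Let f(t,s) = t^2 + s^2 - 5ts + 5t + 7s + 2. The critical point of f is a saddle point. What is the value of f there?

∂f/∂t = 2t - 5s + 5 = 0 and ∂f/∂s = -5t + 2s + 7 = 0, so (t, s) = (15/7, 13/7).
The Hessian has f_{tt} = 2, f_{ss} = 2, f_{ts} = -5, giving D = -21 < 0, so the point is a saddle point.
f(15/7, 13/7) = 97/7.

97/7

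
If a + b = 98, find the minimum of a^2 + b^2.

With a + b = 98, a^2 + b^2 = a^2 + (98 − a)^2.
The derivative 2a − 2(98 − a) = 4a − 196 vanishes at a = 49; second derivative 4 > 0, a minimum.
The minimum is 2·(49)^2 = 4802.

4802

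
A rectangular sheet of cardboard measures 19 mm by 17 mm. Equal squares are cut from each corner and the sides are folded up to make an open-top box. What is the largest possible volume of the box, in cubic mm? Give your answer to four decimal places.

With cut size x, the volume is V(x) = x(19 − 2x)(17 − 2x) for 0 < x < 8.5.
V'(x) = 12x^2 − 144x + 323. Setting V'(x) = 0 gives x ≈ 2.9861 (the root in (0, 8.5)).
V''(x) = 24x − 144 is negative there, so this is the maximum; V ≈ 429.0069.

429.0069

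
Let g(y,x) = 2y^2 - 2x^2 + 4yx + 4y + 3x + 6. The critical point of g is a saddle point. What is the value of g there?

∂g/∂y = 4y + 4x + 4 = 0 and ∂g/∂x = 4y - 4x + 3 = 0, so (y, x) = (-7/8, -1/8).
The Hessian has g_{yy} = 4, g_{xx} = -4, g_{yx} = 4, giving D = -32 < 0, so the point is a saddle point.
g(-7/8, -1/8) = 65/16.

65/16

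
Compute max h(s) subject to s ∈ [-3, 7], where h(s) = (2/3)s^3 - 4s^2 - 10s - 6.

-2/3

Differentiating, h'(s) = 2s^2 - 8s - 10; which vanishes at s = -1 and s = 5.
Compare values at every candidate in [-3, 7]: h(-3) = -30, h(-1) = -2/3, h(5) = -218/3, h(7) = -130/3.
So the maximum is h(-1) = -2/3.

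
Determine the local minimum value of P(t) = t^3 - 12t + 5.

Critical points: P'(t) = 3t^2 - 12 vanishes at t = -2, 2.
Second-derivative test with P''(t) = 6t: P''(-2) = -12 < 0 ⇒ local maximum; P''(2) = 12 > 0 ⇒ local minimum.
Thus P has its local minimum at t = 2, with value -11.

-11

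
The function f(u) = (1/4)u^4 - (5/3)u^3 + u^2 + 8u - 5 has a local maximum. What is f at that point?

17/3

Critical points: f'(u) = u^3 - 5u^2 + 2u + 8 vanishes at u = -1, 2, 4.
Since f''(u) = 3u^2 - 10u + 2, we get f''(-1) = 15 > 0 ⇒ local minimum; f''(2) = -6 < 0 ⇒ local maximum; f''(4) = 10 > 0 ⇒ local minimum.
Thus f has its local maximum at u = 2, with value 17/3.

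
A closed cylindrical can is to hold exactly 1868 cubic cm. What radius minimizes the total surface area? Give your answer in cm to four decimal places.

6.6742

With radius r and height h, πr²h = 1868 so h = 1868/(πr²), and S(r) = 2πr² + 2πrh = 2πr² + 2·1868/r.
S'(r) = 4πr − 2·1868/r² = 0 ⇒ r³ = 1868/(2π), so r ≈ 6.6742 and h = 2r ≈ 13.3484.
S''(r) = 4π + 4·1868/r³ > 0, so this is the minimum; S ≈ 839.6516.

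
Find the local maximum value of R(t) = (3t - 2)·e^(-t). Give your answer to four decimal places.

Differentiating with the product rule gives R'(t) = (-3t + 5)·e^(-t). Since e^(-t) > 0, the only critical point is t = 5/3.
R''(5/3) has the same sign as -3 < 0, so this is a local maximum.
R(5/3) = (3)·e^(-5/3) ≈ 0.5666.

0.5666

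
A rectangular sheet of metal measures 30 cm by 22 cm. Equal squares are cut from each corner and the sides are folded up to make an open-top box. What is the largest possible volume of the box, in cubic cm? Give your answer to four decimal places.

With cut size x, the volume is V(x) = x(30 − 2x)(22 − 2x) for 0 < x < 11.
V'(x) = 12x^2 − 208x + 660. Setting V'(x) = 0 gives x ≈ 4.1821 (the root in (0, 11)).
V''(x) = 24x − 208 is negative there, so this is the maximum; V ≈ 1233.8092.

1233.8092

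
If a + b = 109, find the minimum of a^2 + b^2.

11881/2

With a + b = 109, a^2 + b^2 = a^2 + (109 − a)^2.
The derivative 2a − 2(109 − a) = 4a − 218 vanishes at a = 109/2; second derivative 4 > 0, a minimum.
The minimum is 2·(109/2)^2 = 11881/2.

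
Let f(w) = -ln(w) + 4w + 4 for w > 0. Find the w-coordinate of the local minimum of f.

1/4

f'(w) = -1/w + 4 = 0 gives w = 1/4.
f''(w) = 1/w², which is positive for w > 0, so this is a local minimum.
f(1/4) = -1·ln(1/4) + 1 + 4 ≈ 6.3863.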